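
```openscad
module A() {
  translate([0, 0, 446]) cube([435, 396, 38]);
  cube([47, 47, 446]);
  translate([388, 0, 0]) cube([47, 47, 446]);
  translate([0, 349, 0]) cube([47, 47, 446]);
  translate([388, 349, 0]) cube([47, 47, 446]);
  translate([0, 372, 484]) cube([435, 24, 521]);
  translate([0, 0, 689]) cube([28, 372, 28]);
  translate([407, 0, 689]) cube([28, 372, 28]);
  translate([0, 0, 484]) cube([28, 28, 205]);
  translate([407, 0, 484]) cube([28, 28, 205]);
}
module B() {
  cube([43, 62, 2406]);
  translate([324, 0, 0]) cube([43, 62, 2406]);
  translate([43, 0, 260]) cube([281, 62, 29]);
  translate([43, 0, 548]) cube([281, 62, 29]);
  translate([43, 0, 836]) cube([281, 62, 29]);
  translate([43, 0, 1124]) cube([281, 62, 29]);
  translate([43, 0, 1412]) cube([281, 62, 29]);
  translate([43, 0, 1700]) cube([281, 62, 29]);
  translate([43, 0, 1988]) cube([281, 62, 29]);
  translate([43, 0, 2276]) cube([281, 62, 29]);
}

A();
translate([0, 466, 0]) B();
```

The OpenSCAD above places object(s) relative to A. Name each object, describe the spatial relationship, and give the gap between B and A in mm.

A is a chair. B is a ladder. The ladder is on the floor beside the chair on its +y side. The gap between the ladder and the chair is 70 mm.

The ladder's nearest face is 70 mm from the chair's +y face.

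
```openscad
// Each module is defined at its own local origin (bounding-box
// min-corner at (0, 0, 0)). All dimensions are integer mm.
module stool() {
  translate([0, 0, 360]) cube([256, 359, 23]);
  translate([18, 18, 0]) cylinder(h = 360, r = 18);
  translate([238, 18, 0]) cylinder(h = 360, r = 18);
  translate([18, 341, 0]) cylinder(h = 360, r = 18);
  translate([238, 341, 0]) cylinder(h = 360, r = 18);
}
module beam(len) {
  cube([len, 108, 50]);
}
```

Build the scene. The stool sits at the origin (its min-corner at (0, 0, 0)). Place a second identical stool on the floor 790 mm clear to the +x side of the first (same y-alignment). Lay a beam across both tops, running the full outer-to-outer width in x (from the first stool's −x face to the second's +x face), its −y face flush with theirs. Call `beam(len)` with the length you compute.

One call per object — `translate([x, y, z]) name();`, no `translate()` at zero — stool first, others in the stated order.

stool();
translate([1046, 0, 0]) stool();
translate([0, 0, 383]) beam(1302);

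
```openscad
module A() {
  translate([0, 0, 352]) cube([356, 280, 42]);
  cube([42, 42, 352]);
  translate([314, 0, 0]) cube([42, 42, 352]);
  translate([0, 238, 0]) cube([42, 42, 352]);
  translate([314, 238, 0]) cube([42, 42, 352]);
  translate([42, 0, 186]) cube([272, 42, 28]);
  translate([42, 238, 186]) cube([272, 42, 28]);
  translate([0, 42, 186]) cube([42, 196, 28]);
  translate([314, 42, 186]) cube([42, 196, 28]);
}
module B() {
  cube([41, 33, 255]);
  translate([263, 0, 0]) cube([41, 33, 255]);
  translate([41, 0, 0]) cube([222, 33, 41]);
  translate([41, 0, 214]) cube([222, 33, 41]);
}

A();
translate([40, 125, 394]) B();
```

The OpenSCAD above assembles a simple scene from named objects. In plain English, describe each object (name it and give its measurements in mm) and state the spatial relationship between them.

A is a simple wooden stool: a rectangular seat 356 mm (x) by 280 mm (y), 42 mm thick, top face at z = 394 mm, on four square legs, each 42×42 mm in cross-section. The legs rest on z = 0, each flush with a corner of the seat. Four stretchers, 42 mm wide and 28 mm tall, connect adjacent legs with their undersides at z = 186 mm, each running between the inner faces of the legs it joins and aligned with the legs' outer faces on the other axis.

B is a picture frame with a 222×173 mm rectangular opening (x by z) and a uniform 41 mm border on every side. Frame depth is 33 mm along y. It is built from two vertical stiles running the full outside height and two horizontal rails spanning the gap between the stiles.

The picture frame is on top of the stool.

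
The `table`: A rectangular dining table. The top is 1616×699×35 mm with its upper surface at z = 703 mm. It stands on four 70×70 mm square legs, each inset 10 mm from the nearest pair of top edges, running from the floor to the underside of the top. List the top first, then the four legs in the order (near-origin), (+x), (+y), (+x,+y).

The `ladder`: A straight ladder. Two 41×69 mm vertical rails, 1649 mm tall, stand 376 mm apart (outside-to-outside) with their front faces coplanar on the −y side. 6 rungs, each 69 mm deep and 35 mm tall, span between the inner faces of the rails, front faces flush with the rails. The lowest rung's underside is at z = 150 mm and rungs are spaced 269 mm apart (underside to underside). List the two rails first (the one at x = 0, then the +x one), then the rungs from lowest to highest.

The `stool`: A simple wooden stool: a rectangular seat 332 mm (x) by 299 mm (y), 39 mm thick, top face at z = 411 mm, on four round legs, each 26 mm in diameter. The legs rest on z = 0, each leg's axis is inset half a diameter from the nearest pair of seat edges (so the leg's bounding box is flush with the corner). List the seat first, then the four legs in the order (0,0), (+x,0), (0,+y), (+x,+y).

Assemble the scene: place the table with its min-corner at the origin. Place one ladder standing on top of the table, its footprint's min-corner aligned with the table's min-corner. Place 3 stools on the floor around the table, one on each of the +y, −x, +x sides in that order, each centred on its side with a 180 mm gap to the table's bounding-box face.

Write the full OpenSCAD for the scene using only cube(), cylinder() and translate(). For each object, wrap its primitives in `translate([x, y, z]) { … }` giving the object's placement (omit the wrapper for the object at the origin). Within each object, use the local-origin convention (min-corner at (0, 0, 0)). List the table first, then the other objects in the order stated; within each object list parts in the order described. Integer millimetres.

translate([0, 0, 668]) cube([1616, 699, 35]);
translate([10, 10, 0]) cube([70, 70, 668]);
translate([1536, 10, 0]) cube([70, 70, 668]);
translate([10, 619, 0]) cube([70, 70, 668]);
translate([1536, 619, 0]) cube([70, 70, 668]);
translate([0, 0, 703]) {
  cube([41, 69, 1649]);
  translate([335, 0, 0]) cube([41, 69, 1649]);
  translate([41, 0, 150]) cube([294, 69, 35]);
  translate([41, 0, 419]) cube([294, 69, 35]);
  translate([41, 0, 688]) cube([294, 69, 35]);
  translate([41, 0, 957]) cube([294, 69, 35]);
  translate([41, 0, 1226]) cube([294, 69, 35]);
  translate([41, 0, 1495]) cube([294, 69, 35]);
}
translate([642, 879, 0]) {
  translate([0, 0, 372]) cube([332, 299, 39]);
  translate([13, 13, 0]) cylinder(h = 372, r = 13);
  translate([319, 13, 0]) cylinder(h = 372, r = 13);
  translate([13, 286, 0]) cylinder(h = 372, r = 13);
  translate([319, 286, 0]) cylinder(h = 372, r = 13);
}
translate([-512, 200, 0]) {
  translate([0, 0, 372]) cube([332, 299, 39]);
  translate([13, 13, 0]) cylinder(h = 372, r = 13);
  translate([319, 13, 0]) cylinder(h = 372, r = 13);
  translate([13, 286, 0]) cylinder(h = 372, r = 13);
  translate([319, 286, 0]) cylinder(h = 372, r = 13);
}
translate([1796, 200, 0]) {
  translate([0, 0, 372]) cube([332, 299, 39]);
  translate([13, 13, 0]) cylinder(h = 372, r = 13);
  translate([319, 13, 0]) cylinder(h = 372, r = 13);
  translate([13, 286, 0]) cylinder(h = 372, r = 13);
  translate([319, 286, 0]) cylinder(h = 372, r = 13);
}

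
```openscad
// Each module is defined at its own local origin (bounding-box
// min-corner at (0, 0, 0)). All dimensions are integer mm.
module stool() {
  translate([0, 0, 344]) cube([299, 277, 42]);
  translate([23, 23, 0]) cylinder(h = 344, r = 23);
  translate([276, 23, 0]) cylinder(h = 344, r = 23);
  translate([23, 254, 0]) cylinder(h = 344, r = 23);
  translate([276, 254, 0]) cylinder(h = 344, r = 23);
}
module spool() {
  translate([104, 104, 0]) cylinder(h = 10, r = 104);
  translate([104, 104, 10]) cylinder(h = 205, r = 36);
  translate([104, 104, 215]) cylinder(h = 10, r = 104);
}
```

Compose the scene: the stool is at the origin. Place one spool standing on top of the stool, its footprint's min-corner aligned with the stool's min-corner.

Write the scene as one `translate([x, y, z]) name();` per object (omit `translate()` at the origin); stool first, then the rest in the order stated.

stool();
translate([0, 0, 386]) spool();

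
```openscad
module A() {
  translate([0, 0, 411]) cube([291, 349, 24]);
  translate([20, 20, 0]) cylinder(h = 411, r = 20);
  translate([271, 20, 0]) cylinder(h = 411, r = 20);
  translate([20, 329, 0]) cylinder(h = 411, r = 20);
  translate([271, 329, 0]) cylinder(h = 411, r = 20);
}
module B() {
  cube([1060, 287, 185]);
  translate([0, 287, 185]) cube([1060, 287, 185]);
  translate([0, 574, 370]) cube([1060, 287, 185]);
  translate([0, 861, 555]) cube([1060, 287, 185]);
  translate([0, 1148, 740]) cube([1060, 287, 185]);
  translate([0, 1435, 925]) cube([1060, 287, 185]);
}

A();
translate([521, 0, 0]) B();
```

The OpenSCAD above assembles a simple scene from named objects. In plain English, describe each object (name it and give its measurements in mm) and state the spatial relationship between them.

A is a four-legged stool. The seat is a 291×349×24 mm slab whose top surface is at z = 435 mm; four round legs, each 40 mm in diameter, run from the floor (z = 0) to the underside of the seat, each leg's axis is inset half a diameter from the nearest pair of seat edges (so the leg's bounding box is flush with the corner).

B is a straight staircase of 6 solid steps. Each step is 1060 mm wide (x), 287 mm deep (y, the going) and 185 mm tall (the rise). The first step rests on the floor; each subsequent step sits one going further in +y and one rise higher in +z, directly behind and above the previous step with no overlap.

The staircase is on the floor beside the stool on its +x side.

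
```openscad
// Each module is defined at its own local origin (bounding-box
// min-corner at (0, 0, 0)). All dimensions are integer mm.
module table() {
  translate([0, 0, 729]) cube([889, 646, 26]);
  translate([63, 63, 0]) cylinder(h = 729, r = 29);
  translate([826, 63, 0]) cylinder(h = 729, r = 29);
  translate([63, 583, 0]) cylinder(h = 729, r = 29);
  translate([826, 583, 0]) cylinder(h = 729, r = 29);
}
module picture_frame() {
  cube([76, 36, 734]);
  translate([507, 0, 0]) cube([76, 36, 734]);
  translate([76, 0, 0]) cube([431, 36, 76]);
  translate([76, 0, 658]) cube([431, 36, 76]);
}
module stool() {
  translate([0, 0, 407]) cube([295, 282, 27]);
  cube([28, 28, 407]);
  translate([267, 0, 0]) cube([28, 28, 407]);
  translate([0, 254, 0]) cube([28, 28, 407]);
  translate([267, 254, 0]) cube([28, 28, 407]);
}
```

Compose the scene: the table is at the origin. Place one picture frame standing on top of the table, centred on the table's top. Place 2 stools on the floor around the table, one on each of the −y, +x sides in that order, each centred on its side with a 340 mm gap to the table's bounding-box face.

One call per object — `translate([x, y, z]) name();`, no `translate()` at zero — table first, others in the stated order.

table();
translate([153, 305, 755]) picture_frame();
translate([297, -622, 0]) stool();
translate([1229, 182, 0]) stool();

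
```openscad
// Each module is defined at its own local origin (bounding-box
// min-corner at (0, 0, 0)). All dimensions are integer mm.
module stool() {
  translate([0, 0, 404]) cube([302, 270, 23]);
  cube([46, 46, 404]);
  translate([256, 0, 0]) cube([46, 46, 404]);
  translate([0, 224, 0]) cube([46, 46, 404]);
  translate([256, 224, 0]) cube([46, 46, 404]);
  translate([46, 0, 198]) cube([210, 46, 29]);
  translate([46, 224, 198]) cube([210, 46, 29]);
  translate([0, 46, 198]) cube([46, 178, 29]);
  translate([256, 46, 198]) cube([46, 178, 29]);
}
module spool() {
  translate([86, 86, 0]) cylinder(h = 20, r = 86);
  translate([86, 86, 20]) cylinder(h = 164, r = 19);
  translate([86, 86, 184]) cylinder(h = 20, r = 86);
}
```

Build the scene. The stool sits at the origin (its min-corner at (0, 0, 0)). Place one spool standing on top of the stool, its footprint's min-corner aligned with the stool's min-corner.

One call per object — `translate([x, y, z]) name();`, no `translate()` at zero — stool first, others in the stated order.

stool();
translate([0, 0, 427]) spool();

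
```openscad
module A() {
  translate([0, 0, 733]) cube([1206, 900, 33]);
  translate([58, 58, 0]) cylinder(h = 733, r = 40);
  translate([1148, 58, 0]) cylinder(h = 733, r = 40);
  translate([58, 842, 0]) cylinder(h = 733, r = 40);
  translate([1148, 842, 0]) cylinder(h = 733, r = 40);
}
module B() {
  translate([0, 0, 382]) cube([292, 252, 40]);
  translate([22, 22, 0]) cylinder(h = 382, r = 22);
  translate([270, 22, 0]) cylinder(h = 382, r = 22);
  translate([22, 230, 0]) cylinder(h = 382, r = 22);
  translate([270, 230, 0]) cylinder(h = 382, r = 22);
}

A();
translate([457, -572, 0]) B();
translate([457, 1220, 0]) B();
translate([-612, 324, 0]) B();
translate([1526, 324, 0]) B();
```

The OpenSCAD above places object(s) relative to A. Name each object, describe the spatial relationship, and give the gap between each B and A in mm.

Each stool's nearest face is 320 mm from the table's bounding box.

A is a table. B is a stool. Four stools sit around the table at the −y, +y, −x, +x sides. The gap between each stool and the table is 320 mm.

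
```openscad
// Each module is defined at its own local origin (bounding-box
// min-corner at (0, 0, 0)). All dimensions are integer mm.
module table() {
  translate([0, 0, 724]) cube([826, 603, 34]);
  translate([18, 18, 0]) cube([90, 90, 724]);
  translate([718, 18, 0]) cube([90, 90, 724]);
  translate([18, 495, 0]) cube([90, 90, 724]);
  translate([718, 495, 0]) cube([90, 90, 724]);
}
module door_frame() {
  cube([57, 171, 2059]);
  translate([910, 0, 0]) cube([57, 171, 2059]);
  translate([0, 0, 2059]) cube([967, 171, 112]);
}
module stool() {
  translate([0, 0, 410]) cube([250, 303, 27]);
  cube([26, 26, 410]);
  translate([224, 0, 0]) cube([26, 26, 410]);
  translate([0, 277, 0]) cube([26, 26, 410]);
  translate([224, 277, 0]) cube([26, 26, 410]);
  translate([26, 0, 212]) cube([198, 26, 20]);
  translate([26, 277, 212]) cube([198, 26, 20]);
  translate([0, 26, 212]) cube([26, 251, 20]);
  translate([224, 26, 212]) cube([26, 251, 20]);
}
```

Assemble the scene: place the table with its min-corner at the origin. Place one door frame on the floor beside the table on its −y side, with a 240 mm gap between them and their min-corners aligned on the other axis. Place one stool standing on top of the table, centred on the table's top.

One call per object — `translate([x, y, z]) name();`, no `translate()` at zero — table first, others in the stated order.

table();
translate([0, -411, 0]) door_frame();
translate([288, 150, 758]) stool();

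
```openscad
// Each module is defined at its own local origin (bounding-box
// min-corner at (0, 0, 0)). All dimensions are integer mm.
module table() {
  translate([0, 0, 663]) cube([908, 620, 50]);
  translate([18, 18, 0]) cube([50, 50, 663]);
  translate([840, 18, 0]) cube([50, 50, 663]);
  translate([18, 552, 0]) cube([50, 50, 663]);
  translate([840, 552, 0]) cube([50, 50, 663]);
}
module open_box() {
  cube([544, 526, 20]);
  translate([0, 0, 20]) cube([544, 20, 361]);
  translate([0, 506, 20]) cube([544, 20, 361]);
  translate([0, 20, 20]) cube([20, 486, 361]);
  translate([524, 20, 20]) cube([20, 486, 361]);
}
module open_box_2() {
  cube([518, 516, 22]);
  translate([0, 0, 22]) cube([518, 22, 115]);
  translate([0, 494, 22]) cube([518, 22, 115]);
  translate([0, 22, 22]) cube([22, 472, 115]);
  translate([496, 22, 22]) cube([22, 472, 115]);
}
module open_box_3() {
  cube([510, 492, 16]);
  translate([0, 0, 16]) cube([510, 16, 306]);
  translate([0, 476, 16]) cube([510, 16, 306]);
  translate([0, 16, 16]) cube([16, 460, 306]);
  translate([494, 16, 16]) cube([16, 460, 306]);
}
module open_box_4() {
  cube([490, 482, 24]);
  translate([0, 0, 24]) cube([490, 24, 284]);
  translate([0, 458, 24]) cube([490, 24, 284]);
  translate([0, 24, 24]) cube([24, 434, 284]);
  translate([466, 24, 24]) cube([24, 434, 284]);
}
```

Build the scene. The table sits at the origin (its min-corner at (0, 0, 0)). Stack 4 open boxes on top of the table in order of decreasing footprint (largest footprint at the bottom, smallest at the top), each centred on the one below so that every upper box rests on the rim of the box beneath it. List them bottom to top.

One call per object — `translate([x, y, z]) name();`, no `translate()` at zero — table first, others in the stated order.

table();
translate([182, 47, 713]) open_box();
translate([195, 52, 1094]) open_box_2();
translate([199, 64, 1231]) open_box_3();
translate([209, 69, 1553]) open_box_4();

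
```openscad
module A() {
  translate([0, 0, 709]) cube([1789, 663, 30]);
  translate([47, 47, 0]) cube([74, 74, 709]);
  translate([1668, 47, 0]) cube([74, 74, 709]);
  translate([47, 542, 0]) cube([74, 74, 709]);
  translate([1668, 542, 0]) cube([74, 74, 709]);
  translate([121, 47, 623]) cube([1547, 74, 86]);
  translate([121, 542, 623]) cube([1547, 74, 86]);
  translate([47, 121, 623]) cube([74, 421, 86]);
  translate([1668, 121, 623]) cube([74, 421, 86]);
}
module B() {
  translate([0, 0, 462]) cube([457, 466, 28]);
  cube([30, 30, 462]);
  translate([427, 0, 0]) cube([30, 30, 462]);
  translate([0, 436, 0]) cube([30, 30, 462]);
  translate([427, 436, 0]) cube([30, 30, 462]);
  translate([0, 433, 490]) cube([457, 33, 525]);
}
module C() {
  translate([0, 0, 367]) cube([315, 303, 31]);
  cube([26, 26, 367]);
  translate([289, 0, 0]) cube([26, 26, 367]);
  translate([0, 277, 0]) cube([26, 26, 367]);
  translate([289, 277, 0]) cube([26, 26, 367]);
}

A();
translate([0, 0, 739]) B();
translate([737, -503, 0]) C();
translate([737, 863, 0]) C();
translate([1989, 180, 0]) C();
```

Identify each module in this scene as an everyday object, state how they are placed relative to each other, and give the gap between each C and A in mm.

Each stool's nearest face is 200 mm from the table's bounding box.

A is a table. B is a chair. C is a stool. The chair is on top of the table. Three stools sit around the table at the −y, +y, +x sides. The gap between each stool and the table is 200 mm.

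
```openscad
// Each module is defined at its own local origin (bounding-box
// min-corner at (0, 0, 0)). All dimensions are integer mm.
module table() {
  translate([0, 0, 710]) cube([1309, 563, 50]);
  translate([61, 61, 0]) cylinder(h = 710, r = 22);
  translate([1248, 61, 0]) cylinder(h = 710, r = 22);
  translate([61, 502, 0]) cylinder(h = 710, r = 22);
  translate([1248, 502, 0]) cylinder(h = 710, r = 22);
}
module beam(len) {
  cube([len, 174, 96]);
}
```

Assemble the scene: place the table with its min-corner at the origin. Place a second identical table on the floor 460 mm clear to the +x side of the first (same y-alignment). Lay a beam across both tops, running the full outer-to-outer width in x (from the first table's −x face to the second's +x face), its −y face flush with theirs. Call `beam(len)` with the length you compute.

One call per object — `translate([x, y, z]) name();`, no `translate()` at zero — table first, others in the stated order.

table();
translate([1769, 0, 0]) table();
translate([0, 0, 760]) beam(3078);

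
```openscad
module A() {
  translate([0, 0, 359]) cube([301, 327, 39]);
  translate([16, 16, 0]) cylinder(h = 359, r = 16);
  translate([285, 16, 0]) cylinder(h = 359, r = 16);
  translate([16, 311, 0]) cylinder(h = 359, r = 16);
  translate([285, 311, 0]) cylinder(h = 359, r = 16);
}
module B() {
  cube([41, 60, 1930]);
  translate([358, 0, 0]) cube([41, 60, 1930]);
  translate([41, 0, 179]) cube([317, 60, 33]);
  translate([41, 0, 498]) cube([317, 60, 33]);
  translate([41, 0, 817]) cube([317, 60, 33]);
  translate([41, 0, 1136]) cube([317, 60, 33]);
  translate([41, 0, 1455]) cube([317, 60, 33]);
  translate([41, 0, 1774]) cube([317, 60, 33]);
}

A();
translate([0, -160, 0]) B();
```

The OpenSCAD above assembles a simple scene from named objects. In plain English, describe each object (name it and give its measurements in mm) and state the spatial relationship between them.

A is a four-legged stool. The seat is 301×327 mm, 39 mm thick, top at z = 398 mm. It stands on four round legs, each 32 mm in diameter, from z = 0 to the seat underside, each leg's axis is inset half a diameter from the nearest pair of seat edges (so the leg's bounding box is flush with the corner).

B is a straight ladder. Two 41×60 mm vertical rails, 1930 mm tall, stand 399 mm apart (outside-to-outside) with their front faces coplanar on the −y side. 6 rungs, each 60 mm deep and 33 mm tall, span between the inner faces of the rails, front faces flush with the rails. The lowest rung's underside is at z = 179 mm and rungs are spaced 319 mm apart (underside to underside).

The ladder is on the floor beside the stool on its −y side.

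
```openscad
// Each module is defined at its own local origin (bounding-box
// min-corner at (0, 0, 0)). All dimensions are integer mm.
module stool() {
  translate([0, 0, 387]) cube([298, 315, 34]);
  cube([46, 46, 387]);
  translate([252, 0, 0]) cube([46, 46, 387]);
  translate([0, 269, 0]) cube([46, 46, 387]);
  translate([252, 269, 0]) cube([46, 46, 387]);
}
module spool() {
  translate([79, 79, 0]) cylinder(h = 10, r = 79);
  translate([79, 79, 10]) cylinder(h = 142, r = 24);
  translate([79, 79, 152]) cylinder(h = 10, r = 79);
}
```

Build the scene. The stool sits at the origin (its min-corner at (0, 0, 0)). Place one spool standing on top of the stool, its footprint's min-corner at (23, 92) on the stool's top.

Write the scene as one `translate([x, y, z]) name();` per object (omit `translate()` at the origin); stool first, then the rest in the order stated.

stool();
translate([23, 92, 421]) spool();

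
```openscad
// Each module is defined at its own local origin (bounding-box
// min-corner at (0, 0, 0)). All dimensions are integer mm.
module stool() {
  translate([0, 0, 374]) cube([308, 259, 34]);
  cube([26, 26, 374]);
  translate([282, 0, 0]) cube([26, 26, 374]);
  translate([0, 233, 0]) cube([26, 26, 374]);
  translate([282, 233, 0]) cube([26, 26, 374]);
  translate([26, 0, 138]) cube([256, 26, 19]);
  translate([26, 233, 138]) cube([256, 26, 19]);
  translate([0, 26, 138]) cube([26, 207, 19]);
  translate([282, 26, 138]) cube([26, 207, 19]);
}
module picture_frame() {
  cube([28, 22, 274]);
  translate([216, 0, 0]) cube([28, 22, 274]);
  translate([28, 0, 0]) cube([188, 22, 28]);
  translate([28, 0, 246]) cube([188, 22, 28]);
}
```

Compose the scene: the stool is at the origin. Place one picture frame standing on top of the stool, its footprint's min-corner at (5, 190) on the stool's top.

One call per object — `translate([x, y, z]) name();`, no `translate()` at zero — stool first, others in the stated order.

stool();
translate([5, 190, 408]) picture_frame();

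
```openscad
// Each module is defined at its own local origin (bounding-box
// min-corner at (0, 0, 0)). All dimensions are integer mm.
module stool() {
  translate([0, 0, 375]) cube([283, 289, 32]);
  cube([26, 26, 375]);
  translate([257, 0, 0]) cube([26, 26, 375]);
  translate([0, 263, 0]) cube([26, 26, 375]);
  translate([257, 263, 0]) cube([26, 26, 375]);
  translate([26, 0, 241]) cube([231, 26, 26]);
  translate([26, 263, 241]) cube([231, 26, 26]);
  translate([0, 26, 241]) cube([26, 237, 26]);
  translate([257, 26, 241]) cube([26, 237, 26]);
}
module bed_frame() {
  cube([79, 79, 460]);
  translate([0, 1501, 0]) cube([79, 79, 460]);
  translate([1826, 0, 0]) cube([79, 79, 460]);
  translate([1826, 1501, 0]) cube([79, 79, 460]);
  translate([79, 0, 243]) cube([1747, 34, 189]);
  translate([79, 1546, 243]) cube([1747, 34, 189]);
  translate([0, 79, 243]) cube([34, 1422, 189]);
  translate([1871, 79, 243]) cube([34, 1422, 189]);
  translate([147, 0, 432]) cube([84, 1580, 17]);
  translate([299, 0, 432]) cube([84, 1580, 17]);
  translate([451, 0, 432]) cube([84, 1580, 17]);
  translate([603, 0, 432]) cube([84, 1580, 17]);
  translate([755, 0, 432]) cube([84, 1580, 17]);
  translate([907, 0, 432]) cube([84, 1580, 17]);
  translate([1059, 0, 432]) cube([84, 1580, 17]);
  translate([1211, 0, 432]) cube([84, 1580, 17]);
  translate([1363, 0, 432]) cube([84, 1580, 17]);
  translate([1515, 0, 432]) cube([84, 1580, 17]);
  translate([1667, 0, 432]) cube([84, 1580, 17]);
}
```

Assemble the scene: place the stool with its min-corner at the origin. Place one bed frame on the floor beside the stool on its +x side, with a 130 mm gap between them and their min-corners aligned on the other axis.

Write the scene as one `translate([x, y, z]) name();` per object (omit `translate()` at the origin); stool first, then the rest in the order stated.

stool();
translate([413, 0, 0]) bed_frame();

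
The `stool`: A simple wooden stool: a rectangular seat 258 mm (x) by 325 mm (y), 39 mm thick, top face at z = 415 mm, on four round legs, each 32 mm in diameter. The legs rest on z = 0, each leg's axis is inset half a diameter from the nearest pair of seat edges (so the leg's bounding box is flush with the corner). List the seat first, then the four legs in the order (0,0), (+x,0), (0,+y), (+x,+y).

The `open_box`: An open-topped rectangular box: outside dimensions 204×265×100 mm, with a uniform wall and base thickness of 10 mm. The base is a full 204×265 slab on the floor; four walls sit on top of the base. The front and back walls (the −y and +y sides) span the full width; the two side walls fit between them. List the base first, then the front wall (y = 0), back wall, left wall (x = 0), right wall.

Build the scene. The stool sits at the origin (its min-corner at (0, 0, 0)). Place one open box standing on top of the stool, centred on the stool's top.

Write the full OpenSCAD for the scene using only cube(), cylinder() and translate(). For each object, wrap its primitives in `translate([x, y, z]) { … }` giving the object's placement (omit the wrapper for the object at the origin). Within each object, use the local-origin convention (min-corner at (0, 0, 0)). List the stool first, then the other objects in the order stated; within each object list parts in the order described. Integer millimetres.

translate([0, 0, 376]) cube([258, 325, 39]);
translate([16, 16, 0]) cylinder(h = 376, r = 16);
translate([242, 16, 0]) cylinder(h = 376, r = 16);
translate([16, 309, 0]) cylinder(h = 376, r = 16);
translate([242, 309, 0]) cylinder(h = 376, r = 16);
translate([27, 30, 415]) {
  cube([204, 265, 10]);
  translate([0, 0, 10]) cube([204, 10, 90]);
  translate([0, 255, 10]) cube([204, 10, 90]);
  translate([0, 10, 10]) cube([10, 245, 90]);
  translate([194, 10, 10]) cube([10, 245, 90]);
}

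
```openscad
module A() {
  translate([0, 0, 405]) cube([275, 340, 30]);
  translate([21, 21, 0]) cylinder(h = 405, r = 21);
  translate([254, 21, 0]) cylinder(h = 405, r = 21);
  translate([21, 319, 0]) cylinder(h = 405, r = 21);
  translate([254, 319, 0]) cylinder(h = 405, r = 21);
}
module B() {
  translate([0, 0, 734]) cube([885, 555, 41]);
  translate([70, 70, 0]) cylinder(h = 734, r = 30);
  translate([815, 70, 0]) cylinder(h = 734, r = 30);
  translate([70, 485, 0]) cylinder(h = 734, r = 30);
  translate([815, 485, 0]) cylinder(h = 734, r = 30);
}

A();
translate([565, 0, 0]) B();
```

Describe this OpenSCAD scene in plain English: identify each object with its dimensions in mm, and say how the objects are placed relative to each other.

A is a simple wooden stool: a rectangular seat 275 mm (x) by 340 mm (y), 30 mm thick, top face at z = 435 mm, on four round legs, each 42 mm in diameter. The legs rest on z = 0, each leg's axis is inset half a diameter from the nearest pair of seat edges (so the leg's bounding box is flush with the corner).

B is a table with a 885×555 mm rectangular top, 41 mm thick, top surface at z = 775 mm, supported by four round legs of 60 mm diameter, each leg's bounding box inset 40 mm from the nearest pair of top edges, running from the floor.

The table is on the floor beside the stool on its +x side.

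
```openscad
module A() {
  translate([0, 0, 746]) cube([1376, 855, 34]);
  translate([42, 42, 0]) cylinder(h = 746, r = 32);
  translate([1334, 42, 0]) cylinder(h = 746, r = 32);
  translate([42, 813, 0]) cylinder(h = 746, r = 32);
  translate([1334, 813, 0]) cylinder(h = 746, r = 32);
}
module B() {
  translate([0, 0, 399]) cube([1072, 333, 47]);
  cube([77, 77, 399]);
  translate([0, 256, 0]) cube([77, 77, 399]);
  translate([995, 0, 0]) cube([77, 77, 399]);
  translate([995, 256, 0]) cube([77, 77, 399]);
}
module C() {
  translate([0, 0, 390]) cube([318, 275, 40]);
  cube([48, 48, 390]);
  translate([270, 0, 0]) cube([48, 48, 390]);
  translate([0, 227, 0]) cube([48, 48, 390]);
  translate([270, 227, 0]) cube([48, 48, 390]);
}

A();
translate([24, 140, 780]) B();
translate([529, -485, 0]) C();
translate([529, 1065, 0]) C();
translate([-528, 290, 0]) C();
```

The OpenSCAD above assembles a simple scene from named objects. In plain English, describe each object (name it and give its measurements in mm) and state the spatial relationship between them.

A is a table with a 1376×855 mm rectangular top, 34 mm thick, top surface at z = 780 mm, supported by four round legs of 64 mm diameter, each leg's bounding box inset 10 mm from the nearest pair of top edges, running from the floor.

B is a bench: a 1072×333 mm seat slab, 47 mm thick, top at z = 446 mm, on four 77×77 mm square legs flush with the seat corners and standing on z = 0.

C is a four-legged stool. The seat is a 318×275×40 mm slab whose top surface is at z = 430 mm; four square legs, each 48×48 mm in cross-section, run from the floor (z = 0) to the underside of the seat, each flush with a corner of the seat.

The bench is on top of the table. Three stools sit around the table at the −y, +y, −x sides.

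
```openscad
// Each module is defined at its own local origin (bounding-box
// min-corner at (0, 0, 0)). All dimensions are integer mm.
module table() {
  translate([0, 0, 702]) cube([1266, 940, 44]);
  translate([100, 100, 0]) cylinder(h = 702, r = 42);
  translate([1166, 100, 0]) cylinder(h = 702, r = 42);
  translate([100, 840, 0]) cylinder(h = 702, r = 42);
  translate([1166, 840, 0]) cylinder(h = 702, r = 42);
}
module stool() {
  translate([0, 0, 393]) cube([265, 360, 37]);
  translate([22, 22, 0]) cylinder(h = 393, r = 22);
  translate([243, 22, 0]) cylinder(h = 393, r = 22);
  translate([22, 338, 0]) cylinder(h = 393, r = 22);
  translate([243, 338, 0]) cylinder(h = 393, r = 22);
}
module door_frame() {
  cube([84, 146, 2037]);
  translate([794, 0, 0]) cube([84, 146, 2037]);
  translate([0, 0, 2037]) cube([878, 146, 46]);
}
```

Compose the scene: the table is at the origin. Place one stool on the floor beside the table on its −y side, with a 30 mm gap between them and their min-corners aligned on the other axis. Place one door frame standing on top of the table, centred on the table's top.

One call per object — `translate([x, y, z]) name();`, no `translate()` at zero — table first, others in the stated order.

table();
translate([0, -390, 0]) stool();
translate([194, 397, 746]) door_frame();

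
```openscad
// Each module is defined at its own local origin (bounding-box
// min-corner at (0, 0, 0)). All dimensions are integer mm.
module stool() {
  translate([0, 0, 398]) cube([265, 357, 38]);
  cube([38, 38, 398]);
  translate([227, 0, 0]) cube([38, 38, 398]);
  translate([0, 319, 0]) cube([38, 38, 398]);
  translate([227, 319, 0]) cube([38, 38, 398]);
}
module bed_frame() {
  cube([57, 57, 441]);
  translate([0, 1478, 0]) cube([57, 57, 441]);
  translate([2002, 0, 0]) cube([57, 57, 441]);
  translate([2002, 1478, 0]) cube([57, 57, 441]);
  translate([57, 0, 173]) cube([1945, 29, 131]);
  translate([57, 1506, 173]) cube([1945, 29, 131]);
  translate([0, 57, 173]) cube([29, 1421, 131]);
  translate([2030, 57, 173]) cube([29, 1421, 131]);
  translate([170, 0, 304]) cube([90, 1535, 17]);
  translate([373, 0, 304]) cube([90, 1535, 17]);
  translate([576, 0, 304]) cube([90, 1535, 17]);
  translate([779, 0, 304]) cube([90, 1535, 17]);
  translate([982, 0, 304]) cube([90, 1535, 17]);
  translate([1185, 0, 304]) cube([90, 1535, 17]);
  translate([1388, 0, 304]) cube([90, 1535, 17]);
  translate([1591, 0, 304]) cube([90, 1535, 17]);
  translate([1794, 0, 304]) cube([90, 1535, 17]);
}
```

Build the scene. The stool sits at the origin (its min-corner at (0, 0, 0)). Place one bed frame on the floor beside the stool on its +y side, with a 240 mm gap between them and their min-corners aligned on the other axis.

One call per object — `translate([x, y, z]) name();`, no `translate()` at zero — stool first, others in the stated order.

stool();
translate([0, 597, 0]) bed_frame();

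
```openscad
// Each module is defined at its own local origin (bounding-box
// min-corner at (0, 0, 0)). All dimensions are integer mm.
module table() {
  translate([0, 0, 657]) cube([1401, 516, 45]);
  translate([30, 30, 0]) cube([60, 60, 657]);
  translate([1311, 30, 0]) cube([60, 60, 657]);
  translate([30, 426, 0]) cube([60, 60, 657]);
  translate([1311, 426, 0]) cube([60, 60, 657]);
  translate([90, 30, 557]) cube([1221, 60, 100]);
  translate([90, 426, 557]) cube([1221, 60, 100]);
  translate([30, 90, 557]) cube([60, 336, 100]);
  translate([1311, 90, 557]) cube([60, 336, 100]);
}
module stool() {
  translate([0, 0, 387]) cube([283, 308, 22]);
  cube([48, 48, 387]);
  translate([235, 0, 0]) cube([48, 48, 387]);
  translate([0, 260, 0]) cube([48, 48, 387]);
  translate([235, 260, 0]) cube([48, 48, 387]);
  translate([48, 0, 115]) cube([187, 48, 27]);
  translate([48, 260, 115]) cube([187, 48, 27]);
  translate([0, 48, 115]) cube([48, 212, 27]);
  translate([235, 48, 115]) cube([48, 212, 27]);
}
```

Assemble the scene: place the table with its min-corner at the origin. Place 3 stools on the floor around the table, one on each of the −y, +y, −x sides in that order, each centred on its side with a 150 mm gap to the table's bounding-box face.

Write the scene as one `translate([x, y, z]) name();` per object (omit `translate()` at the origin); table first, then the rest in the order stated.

table();
translate([559, -458, 0]) stool();
translate([559, 666, 0]) stool();
translate([-433, 104, 0]) stool();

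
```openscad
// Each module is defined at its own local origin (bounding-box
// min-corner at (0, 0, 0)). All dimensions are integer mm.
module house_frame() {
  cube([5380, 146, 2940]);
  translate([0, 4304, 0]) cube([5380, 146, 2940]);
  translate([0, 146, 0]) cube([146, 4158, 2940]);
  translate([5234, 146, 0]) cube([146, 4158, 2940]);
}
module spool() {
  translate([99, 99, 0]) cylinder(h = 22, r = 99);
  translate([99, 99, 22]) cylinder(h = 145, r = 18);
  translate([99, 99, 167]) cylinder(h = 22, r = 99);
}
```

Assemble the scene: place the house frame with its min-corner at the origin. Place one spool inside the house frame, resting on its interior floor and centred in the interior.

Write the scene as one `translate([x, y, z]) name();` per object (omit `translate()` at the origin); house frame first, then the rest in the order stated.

house_frame();
translate([2591, 2126, 0]) spool();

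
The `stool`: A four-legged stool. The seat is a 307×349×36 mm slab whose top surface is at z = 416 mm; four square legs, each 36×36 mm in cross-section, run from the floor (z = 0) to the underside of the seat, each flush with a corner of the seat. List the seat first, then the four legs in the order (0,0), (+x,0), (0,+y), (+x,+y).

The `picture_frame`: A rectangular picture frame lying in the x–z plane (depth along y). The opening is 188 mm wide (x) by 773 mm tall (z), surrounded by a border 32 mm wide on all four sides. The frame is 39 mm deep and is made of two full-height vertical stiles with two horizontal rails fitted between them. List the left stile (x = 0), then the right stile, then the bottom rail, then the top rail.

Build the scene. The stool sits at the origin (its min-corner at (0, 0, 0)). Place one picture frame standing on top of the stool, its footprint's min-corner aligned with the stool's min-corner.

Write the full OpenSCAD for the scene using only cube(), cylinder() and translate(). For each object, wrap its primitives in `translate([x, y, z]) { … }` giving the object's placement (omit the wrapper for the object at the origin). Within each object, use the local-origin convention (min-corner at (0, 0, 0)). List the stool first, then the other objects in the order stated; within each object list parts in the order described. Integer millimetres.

translate([0, 0, 380]) cube([307, 349, 36]);
cube([36, 36, 380]);
translate([271, 0, 0]) cube([36, 36, 380]);
translate([0, 313, 0]) cube([36, 36, 380]);
translate([271, 313, 0]) cube([36, 36, 380]);
translate([0, 0, 416]) {
  cube([32, 39, 837]);
  translate([220, 0, 0]) cube([32, 39, 837]);
  translate([32, 0, 0]) cube([188, 39, 32]);
  translate([32, 0, 805]) cube([188, 39, 32]);
}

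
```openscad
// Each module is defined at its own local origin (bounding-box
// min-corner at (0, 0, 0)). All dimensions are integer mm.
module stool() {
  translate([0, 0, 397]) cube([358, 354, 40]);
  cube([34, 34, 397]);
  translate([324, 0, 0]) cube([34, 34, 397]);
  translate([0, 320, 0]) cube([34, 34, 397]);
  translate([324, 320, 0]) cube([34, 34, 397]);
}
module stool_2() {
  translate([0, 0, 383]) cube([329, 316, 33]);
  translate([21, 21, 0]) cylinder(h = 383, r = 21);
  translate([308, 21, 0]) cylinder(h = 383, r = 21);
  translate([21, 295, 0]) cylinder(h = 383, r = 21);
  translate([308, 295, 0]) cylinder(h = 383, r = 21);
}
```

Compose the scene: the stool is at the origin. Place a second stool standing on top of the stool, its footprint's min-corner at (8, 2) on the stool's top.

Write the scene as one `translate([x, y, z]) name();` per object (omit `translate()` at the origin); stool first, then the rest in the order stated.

stool();
translate([8, 2, 437]) stool_2();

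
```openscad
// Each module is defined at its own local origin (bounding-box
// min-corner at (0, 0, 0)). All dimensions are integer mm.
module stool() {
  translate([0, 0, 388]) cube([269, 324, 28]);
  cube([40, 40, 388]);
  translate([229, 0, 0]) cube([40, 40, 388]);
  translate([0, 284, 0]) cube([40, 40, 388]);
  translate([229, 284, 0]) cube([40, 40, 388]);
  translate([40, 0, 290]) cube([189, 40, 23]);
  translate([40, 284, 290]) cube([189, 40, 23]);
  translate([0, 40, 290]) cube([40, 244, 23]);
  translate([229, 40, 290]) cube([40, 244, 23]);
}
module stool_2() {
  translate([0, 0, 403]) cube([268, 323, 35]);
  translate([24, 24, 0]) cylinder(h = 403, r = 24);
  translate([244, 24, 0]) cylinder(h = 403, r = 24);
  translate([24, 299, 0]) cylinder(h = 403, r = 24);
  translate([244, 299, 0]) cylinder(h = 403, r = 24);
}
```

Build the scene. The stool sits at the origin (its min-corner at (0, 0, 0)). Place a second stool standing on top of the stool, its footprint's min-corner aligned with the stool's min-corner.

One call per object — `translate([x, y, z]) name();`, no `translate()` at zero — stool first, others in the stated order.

stool();
translate([0, 0, 416]) stool_2();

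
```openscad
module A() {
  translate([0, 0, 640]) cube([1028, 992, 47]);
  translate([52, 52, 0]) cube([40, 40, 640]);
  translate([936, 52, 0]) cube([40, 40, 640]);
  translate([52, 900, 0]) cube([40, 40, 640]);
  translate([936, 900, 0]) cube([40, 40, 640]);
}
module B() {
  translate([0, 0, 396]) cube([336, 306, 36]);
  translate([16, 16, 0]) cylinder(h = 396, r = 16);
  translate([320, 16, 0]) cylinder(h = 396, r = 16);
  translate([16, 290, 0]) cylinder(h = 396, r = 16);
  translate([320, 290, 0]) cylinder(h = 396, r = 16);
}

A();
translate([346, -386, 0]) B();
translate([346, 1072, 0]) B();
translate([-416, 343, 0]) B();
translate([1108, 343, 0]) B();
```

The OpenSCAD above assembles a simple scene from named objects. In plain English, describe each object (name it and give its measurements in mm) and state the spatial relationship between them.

A is a rectangular dining table. The top is 1028×992×47 mm with its upper surface at z = 687 mm. It stands on four 40×40 mm square legs, each inset 52 mm from the nearest pair of top edges, running from the floor to the underside of the top.

B is a simple wooden stool: a rectangular seat 336 mm (x) by 306 mm (y), 36 mm thick, top face at z = 432 mm, on four round legs, each 32 mm in diameter. The legs rest on z = 0, each leg's axis is inset half a diameter from the nearest pair of seat edges (so the leg's bounding box is flush with the corner).

Four stools sit around the table at the −y, +y, −x, +x sides.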